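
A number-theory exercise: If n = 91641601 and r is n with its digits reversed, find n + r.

Reverse of 91641601 is 10614619.
91641601 + 10614619 = 102256220

102256220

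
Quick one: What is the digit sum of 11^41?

11^41 = 4978518112499354698647829163838661251242411
Sum of its 43 digits: 203.

203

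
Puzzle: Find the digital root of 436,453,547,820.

4+3+6+4+5+3+5+4+7+8+2+0 = 51
5+1 = 6

6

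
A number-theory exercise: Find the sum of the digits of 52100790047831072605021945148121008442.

5+2+1+0+0+7+9+0+0+4+7+8+3+1+0+7+2+6+0+5+0+2+1+9+4+5+1+4+8+1+2+1+0+0+8+4+4+2 = 123

123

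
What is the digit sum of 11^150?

685

11^150 = 1617717835776189959423474389729474523259174290922026987531771334356336309518989285550030273833071044614659831525201714316224621866288174560213656800883169001
Sum of its 157 digits: 685.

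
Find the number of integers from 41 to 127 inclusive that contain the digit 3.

9

The integers in [41, 127] that contain the digit 3: 43, 53, 63, 73, 83, 93, 103, 113, 123.
9 qualify.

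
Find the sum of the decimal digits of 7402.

7+4+0+2 = 13

13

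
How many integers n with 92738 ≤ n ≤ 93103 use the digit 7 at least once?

119

The integers in [92738, 93103] that use the digit 7 at least once: 92738, 92739, 92740, 92741, 92742, 92743, …, 93087, 93097.
119 qualify.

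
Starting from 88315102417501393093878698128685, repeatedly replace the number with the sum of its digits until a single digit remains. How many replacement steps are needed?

88315102417501393093878698128685 → 149 → 14 → 5 (3 steps)

3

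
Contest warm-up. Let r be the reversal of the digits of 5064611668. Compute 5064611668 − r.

Reverse of 5064611668 is 8661164605.
5064611668 − 8661164605 = -3596552937

-3596552937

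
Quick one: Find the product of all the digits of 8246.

384

8×2×4×6 = 384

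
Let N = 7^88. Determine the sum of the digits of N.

277

7^88 = 233683216210633558353880137011125430143959282107856711392134007594290612801
Sum of its 75 digits: 277.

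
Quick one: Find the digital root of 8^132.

The digital root of n equals n mod 9 (or 9 when 9 | n), so we need 8^132 mod 9.
8^132 ≡ 1 (mod 9), so the digital root is 1.

1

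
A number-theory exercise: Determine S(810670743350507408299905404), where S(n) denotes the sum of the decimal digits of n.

8+1+0+6+7+0+7+4+3+3+5+0+5+0+7+4+0+8+2+9+9+9+0+5+4+0+4 = 110

110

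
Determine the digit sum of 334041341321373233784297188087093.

3+3+4+0+4+1+3+4+1+3+2+1+3+7+3+2+3+3+7+8+4+2+9+7+1+8+8+0+8+7+0+9+3 = 131

131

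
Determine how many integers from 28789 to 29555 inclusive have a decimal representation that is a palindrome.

The integers in [28789, 29555] that have a decimal representation that is a palindrome: 28882, 28982, 29092, 29192, 29292, 29392, 29492.
7 qualify.

7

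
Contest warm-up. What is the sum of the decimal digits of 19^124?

703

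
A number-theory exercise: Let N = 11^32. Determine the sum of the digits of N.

139

11^32 = 2111377674535255285545615254209921
Sum of its 34 digits: 139.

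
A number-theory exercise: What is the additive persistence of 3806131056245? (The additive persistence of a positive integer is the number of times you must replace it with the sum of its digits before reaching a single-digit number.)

2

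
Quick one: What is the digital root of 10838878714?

1+0+8+3+8+8+7+8+7+1+4 = 55
5+5 = 10
1+0 = 1
(Equivalently, 10838878714 mod 9 = 1.)

1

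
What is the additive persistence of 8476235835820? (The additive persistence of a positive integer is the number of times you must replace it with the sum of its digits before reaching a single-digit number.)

8476235835820 → 61 → 7 (2 steps)

2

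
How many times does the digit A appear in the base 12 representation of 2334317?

1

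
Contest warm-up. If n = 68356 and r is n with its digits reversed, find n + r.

133742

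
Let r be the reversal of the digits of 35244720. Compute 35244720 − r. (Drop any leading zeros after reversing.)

32500467

Reverse of 35244720 is 2744253.
35244720 − 2744253 = 32500467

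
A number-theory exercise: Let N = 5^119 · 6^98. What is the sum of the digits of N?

306

5^119 · 6^98 = 2730568359862493573487923567907658008480641693544387817382812500000000000000000000000000000000000000000000000000000000000000000000000000000000000000000000000000
Sum of its 160 digits: 306.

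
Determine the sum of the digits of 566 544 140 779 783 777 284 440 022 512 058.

144

5+6+6+5+4+4+1+4+0+7+7+9+7+8+3+7+7+7+2+8+4+4+4+0+0+2+2+5+1+2+0+5+8 = 144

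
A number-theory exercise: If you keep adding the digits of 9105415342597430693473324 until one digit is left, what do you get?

9+1+0+5+4+1+5+3+4+2+5+9+7+4+3+0+6+9+3+4+7+3+3+2+4 = 103
1+0+3 = 4

4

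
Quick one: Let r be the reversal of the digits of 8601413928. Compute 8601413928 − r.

308272860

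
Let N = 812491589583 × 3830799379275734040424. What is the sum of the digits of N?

135

812491589583 × 3830799379275734040424 = 3112492277041310857763238939303192
Sum of its 34 digits: 135.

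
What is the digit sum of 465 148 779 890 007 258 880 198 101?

126

4+6+5+1+4+8+7+7+9+8+9+0+0+0+7+2+5+8+8+8+0+1+9+8+1+0+1 = 126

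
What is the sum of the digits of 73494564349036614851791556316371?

146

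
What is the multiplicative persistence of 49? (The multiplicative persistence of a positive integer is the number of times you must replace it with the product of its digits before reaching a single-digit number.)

3

49 → 36 → 18 → 8 (3 steps)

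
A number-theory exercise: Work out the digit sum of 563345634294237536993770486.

133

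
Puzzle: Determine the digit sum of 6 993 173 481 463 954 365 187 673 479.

6+9+9+3+1+7+3+4+8+1+4+6+3+9+5+4+3+6+5+1+8+7+6+7+3+4+7+9 = 148

148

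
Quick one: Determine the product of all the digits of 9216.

9×2×1×6 = 108

108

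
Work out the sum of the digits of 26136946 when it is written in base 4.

26136946 in base 4 is 1203231011302.
Digit sum: 1+2+0+3+2+3+1+0+1+1+3+0+2 = 19.

19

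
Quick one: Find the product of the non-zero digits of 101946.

216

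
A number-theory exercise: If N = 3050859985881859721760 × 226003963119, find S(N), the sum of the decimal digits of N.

3050859985881859721760 × 226003963119 = 689506447730476685247778641769440
Sum of its 33 digits: 171.

171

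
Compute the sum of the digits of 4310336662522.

4+3+1+0+3+3+6+6+6+2+5+2+2 = 43

43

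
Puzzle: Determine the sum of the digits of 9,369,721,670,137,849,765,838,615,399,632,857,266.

9+3+6+9+7+2+1+6+7+0+1+3+7+8+4+9+7+6+5+8+3+8+6+1+5+3+9+9+6+3+2+8+5+7+2+6+6 = 197

197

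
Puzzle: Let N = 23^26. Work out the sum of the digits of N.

23^26 = 254052654154149545721997685422868689
Sum of its 36 digits: 178.

178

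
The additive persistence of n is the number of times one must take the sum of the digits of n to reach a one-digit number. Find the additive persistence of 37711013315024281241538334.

37711013315024281241538334 → 82 → 10 → 1 (3 steps)

3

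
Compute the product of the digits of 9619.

9×6×1×9 = 486

486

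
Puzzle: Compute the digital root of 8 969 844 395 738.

2

8+9+6+9+8+4+4+3+9+5+7+3+8 = 83
8+3 = 11
1+1 = 2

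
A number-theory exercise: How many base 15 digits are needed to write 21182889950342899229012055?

22

21182889950342899229012055 in base 15 is 43A82A693BB121C13B6270, which has 22 digits.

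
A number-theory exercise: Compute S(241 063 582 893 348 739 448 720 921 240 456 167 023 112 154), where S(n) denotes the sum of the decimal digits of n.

176

2+4+1+0+6+3+5+8+2+8+9+3+3+4+8+7+3+9+4+4+8+7+2+0+9+2+1+2+4+0+4+5+6+1+6+7+0+2+3+1+1+2+1+5+4 = 176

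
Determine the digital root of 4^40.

4

The digital root of n equals n mod 9 (or 9 when 9 | n), so we need 4^40 mod 9.
4^40 ≡ 4 (mod 9), so the digital root is 4.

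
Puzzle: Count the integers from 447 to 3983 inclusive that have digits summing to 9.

The integers in [447, 3983] that have digits summing to 9: 450, 504, 513, 522, 531, 540, …, 3510, 3600.
125 qualify.

125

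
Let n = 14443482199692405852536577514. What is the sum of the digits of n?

133

1+4+4+4+3+4+8+2+1+9+9+6+9+2+4+0+5+8+5+2+5+3+6+5+7+7+5+1+4 = 133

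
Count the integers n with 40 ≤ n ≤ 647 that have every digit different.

452

The integers in [40, 647] that have every digit different: 40, 41, 42, 43, 45, 46, …, 645, 647.
452 qualify.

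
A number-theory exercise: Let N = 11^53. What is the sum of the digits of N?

11^53 = 15624722518287446627037310616316692383878522699200314331
Sum of its 56 digits: 230.

230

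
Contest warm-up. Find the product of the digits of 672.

6×7×2 = 84

84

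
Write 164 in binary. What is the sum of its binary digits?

164 in base 2 is 10100100.
Digit sum: 1+0+1+0+0+1+0+0 = 3.

3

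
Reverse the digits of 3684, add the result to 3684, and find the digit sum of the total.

24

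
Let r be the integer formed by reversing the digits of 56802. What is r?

Reversing 56802 gives 20865.

20865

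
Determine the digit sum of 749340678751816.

7+4+9+3+4+0+6+7+8+7+5+1+8+1+6 = 76

76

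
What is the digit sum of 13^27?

118

13^27 = 1192533292512492016559195008117
Sum of its 31 digits: 118.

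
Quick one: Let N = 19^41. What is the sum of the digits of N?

19^41 = 26847115986241183138017674520015691090350184323352819
Sum of its 53 digits: 208.

208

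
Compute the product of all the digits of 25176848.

107520

2×5×1×7×6×8×4×8 = 107520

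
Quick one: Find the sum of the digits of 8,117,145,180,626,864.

8+1+1+7+1+4+5+1+8+0+6+2+6+8+6+4 = 68

68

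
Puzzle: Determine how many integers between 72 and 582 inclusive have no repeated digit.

372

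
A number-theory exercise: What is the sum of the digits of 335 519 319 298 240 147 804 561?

3+3+5+5+1+9+3+1+9+2+9+8+2+4+0+1+4+7+8+0+4+5+6+1 = 100

100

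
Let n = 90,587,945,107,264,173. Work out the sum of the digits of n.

9+0+5+8+7+9+4+5+1+0+7+2+6+4+1+7+3 = 78

78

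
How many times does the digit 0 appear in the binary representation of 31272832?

12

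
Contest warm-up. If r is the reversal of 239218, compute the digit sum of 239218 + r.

14

Reversal of 239218 is 812932; 239218 + 812932 = 1052150.
Digit sum of 1052150: 1+0+5+2+1+5+0 = 14.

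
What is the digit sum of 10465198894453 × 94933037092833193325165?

185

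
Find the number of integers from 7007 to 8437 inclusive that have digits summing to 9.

The integers in [7007, 8437] that have digits summing to 9: 7011, 7020, 7101, 7110, 7200, 8001, 8010, 8100.
8 qualify.

8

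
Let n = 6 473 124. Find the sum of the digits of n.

27

6+4+7+3+1+2+4 = 27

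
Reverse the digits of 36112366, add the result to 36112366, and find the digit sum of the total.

29

Reversal of 36112366 is 66321163; 36112366 + 66321163 = 102433529.
Digit sum of 102433529: 1+0+2+4+3+3+5+2+9 = 29.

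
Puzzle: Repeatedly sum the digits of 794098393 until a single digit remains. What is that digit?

7+9+4+0+9+8+3+9+3 = 52
5+2 = 7

7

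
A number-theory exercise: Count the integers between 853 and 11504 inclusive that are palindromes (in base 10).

120

The integers in [853, 11504] that are palindromes (in base 10): 858, 868, 878, 888, 898, 909, …, 11311, 11411.
120 qualify.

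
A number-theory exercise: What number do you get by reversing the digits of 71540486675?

57668404517

Reversing 71540486675 gives 57668404517.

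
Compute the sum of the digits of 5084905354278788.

5+0+8+4+9+0+5+3+5+4+2+7+8+7+8+8 = 83

83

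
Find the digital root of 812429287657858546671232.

8+1+2+4+2+9+2+8+7+6+5+7+8+5+8+5+4+6+6+7+1+2+3+2 = 118
1+1+8 = 10
1+0 = 1
(Equivalently, 812429287657858546671232 mod 9 = 1.)

1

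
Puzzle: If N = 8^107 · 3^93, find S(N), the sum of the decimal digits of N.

639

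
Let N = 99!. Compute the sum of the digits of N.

648

99! = 933262154439441526816992388562667004907159682643816214685929638952175999932299156089414639761565182862536979208272237582511852109168640000000000000000000000
Sum of its 156 digits: 648.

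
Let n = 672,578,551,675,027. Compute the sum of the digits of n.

73

6+7+2+5+7+8+5+5+1+6+7+5+0+2+7 = 73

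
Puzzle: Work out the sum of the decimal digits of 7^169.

646

7^169 = 66308432636238436452842473186437460393009614888413268588018935125429063450127299609685722840582579480596151640960379027858755420742547356225607
Sum of its 143 digits: 646.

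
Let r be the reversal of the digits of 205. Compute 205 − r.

Reverse of 205 is 502.
205 − 502 = -297

-297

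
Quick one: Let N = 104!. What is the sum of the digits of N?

702

104! = 10299016745145627623848583864765044283053772454999072182325491776887871732475287174542709871683888003235965704141638377695179741979175588724736000000000000000000000000
Sum of its 167 digits: 702.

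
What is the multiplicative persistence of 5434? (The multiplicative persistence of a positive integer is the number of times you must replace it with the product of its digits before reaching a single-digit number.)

5434 → 240 → 0 (2 steps)

2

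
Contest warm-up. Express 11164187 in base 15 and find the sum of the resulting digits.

11164187 in base 15 is EA7D92.
Digit sum: 14+10+7+13+9+2 = 55.

55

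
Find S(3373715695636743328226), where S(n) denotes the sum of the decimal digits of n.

101

3+3+7+3+7+1+5+6+9+5+6+3+6+7+4+3+3+2+8+2+2+6 = 101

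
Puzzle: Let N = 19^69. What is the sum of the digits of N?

379

19^69 = 17139512525326116411423191762250532826900727845785730925360550615460152999307677371654979
Sum of its 89 digits: 379.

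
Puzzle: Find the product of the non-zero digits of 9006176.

9×6×1×7×6 = 2268

2268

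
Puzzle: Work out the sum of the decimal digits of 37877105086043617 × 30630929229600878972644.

37877105086043617 × 30630929229600878972644 = 1160210925312757543925012008805533813348
Sum of its 40 digits: 142.

142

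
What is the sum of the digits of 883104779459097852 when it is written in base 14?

883104779459097852 in base 14 is 59689D955671B656.
Digit sum: 5+9+6+8+9+13+9+5+5+6+7+1+11+6+5+6 = 111.

111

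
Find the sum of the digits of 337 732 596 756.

3+3+7+7+3+2+5+9+6+7+5+6 = 63

63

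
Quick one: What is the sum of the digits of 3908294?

3+9+0+8+2+9+4 = 35

35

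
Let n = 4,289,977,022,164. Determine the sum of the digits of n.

4+2+8+9+9+7+7+0+2+2+1+6+4 = 61

61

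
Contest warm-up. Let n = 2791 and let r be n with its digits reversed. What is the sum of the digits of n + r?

20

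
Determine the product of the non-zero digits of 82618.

768

8×2×6×1×8 = 768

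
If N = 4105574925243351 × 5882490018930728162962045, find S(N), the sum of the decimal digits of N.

168

4105574925243351 × 5882490018930728162962045 = 24151003519716282686445097307906601612795
Sum of its 41 digits: 168.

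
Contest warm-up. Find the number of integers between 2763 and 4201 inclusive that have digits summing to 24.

The integers in [2763, 4201] that have digits summing to 24: 2769, 2778, 2787, 2796, 2859, 2868, …, 3984, 3993.
43 qualify.

43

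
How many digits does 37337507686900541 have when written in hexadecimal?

37337507686900541 in base 16 is 84A643F279E33D, which has 14 digits.

14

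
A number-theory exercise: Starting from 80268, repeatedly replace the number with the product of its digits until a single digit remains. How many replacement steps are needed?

1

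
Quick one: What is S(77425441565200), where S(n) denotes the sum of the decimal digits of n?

7+7+4+2+5+4+4+1+5+6+5+2+0+0 = 52

52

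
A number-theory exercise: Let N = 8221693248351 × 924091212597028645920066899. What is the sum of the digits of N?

216

8221693248351 × 924091212597028645920066899 = 7597594483469478978645153825934541433549
Sum of its 40 digits: 216.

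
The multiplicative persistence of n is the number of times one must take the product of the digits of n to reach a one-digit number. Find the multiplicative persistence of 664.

664 → 144 → 16 → 6 (3 steps)

3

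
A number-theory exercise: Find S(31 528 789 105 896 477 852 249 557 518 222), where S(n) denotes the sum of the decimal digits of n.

157

3+1+5+2+8+7+8+9+1+0+5+8+9+6+4+7+7+8+5+2+2+4+9+5+5+7+5+1+8+2+2+2 = 157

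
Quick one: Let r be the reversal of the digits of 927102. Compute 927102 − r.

725373

Reverse of 927102 is 201729.
927102 − 201729 = 725373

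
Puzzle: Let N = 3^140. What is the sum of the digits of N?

3^140 = 6265787482177970379256224194341930332206694446810665274859598050801
Sum of its 67 digits: 306.

306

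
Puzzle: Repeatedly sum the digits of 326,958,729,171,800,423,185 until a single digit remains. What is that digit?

3+2+6+9+5+8+7+2+9+1+7+1+8+0+0+4+2+3+1+8+5 = 91
9+1 = 10
1+0 = 1

1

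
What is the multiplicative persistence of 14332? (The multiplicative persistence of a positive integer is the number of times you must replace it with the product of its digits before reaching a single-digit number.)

3

14332 → 72 → 14 → 4 (3 steps)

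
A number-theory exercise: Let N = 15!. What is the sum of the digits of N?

15! = 1307674368000
Sum of its 13 digits: 45.

45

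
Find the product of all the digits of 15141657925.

1×5×1×4×1×6×5×7×9×2×5 = 378000

378000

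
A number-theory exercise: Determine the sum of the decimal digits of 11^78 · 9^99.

819

11^78 · 9^99 = 49961777025734015564967111821512292647765843656579232570154481179129316978130476011592289760289204576920095296086657462203945998786691150344376922253444045384582386980772799009
Sum of its 176 digits: 819.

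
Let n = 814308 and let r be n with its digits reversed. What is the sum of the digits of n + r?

Reversal of 814308 is 803418; 814308 + 803418 = 1617726.
Digit sum of 1617726: 1+6+1+7+7+2+6 = 30.

30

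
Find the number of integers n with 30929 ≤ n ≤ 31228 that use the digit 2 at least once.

75

The integers in [30929, 31228] that use the digit 2 at least once: 30929, 30932, 30942, 30952, 30962, 30972, …, 31227, 31228.
75 qualify.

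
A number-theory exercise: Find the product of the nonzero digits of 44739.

4×4×7×3×9 = 3024

3024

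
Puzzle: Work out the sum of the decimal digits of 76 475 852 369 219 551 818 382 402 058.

134

7+6+4+7+5+8+5+2+3+6+9+2+1+9+5+5+1+8+1+8+3+8+2+4+0+2+0+5+8 = 134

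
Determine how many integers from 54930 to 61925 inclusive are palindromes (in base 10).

71

The integers in [54930, 61925] that are palindromes (in base 10): 54945, 55055, 55155, 55255, 55355, 55455, …, 61816, 61916.
71 qualify.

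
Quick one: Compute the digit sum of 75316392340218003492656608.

103

7+5+3+1+6+3+9+2+3+4+0+2+1+8+0+0+3+4+9+2+6+5+6+6+0+8 = 103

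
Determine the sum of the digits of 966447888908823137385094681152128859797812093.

232

9+6+6+4+4+7+8+8+8+9+0+8+8+2+3+1+3+7+3+8+5+0+9+4+6+8+1+1+5+2+1+2+8+8+5+9+7+9+7+8+1+2+0+9+3 = 232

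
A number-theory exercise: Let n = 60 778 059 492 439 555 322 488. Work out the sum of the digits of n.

6+0+7+7+8+0+5+9+4+9+2+4+3+9+5+5+5+3+2+2+4+8+8 = 115

115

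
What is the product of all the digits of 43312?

4×3×3×1×2 = 72

72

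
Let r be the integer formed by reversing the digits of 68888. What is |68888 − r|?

Reverse of 68888 is 88886.
|68888 − 88886| = 19998

19998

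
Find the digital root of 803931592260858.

6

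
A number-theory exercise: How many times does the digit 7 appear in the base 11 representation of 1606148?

1606148 in base 11 is 9A77A5.
The digit 7 appears 2 times.

2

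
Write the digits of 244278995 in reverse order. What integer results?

599872442

Reversing 244278995 gives 599872442.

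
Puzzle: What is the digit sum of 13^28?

121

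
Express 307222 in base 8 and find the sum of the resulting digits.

13

307222 in base 8 is 1130026.
Digit sum: 1+1+3+0+0+2+6 = 13.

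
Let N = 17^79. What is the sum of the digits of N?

440

17^79 = 16049621279626657045143271473566136815663210596611105405894971825820887406128729967604798715821553
Sum of its 98 digits: 440.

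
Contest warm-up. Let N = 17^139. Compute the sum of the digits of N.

17^139 = 1077457309042021132958038359105740735227950342067092813322172004295559661794026462131149512778811579861554081071603420886574583654138475562086498411332944574379004255915953
Sum of its 172 digits: 719.

719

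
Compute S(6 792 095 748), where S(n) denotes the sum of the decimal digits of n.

57

6+7+9+2+0+9+5+7+4+8 = 57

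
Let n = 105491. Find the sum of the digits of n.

20

1+0+5+4+9+1 = 20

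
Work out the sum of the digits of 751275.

27

7+5+1+2+7+5 = 27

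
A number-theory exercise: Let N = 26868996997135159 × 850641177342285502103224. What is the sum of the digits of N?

202

26868996997135159 × 850641177342285502103224 = 22855875239649385408016568806197097652616
Sum of its 41 digits: 202.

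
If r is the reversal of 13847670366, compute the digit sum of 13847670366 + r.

48

Reversal of 13847670366 is 66307674831; 13847670366 + 66307674831 = 80155345197.
Digit sum of 80155345197: 8+0+1+5+5+3+4+5+1+9+7 = 48.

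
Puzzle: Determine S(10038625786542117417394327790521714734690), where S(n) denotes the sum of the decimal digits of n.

171

1+0+0+3+8+6+2+5+7+8+6+5+4+2+1+1+7+4+1+7+3+9+4+3+2+7+7+9+0+5+2+1+7+1+4+7+3+4+6+9+0 = 171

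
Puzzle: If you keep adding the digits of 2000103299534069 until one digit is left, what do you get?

8

2+0+0+0+1+0+3+2+9+9+5+3+4+0+6+9 = 53
5+3 = 8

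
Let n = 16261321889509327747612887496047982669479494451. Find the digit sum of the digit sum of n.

First digit sum: 240.
2+4+0 = 6.

6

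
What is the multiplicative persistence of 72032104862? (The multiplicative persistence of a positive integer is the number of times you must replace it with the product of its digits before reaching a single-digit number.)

1

72032104862 → 0 (1 step)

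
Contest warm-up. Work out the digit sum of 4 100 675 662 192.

49

4+1+0+0+6+7+5+6+6+2+1+9+2 = 49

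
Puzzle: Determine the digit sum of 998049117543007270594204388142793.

145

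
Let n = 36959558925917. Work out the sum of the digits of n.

83

3+6+9+5+9+5+5+8+9+2+5+9+1+7 = 83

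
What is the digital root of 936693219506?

9+3+6+6+9+3+2+1+9+5+0+6 = 59
5+9 = 14
1+4 = 5
(Equivalently, 936693219506 mod 9 = 5.)

5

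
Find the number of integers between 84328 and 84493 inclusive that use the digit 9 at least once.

The integers in [84328, 84493] that use the digit 9 at least once: 84329, 84339, 84349, 84359, 84369, 84379, …, 84492, 84493.
30 qualify.

30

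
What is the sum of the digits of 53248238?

5+3+2+4+8+2+3+8 = 35

35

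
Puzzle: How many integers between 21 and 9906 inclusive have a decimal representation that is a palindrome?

187

The integers in [21, 9906] that have a decimal representation that is a palindrome: 22, 33, 44, 55, 66, 77, …, 9779, 9889.
187 qualify.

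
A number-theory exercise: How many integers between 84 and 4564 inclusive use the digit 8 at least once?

The integers in [84, 4564] that use the digit 8 at least once: 84, 85, 86, 87, 88, 89, …, 4548, 4558.
1173 qualify.

1173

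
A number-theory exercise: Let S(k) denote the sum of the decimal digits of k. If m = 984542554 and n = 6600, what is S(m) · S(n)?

552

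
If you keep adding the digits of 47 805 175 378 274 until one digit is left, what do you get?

4+7+8+0+5+1+7+5+3+7+8+2+7+4 = 68
6+8 = 14
1+4 = 5
(Equivalently, 47 805 175 378 274 mod 9 = 5.)

5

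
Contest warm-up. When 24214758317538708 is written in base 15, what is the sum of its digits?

24214758317538708 in base 15 is C697167889B9C3.
Digit sum: 12+6+9+7+1+6+7+8+8+9+11+9+12+3 = 108.

108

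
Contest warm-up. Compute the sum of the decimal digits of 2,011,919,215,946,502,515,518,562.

2+0+1+1+9+1+9+2+1+5+9+4+6+5+0+2+5+1+5+5+1+8+5+6+2 = 95

95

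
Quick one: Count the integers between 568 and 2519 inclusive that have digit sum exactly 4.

16

The integers in [568, 2519] that have digit sum exactly 4: 1003, 1012, 1021, 1030, 1102, 1111, …, 2110, 2200.
16 qualify.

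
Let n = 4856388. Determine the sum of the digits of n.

42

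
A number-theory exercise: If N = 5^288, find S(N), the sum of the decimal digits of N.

964

5^288 = 2010764683385948796148028192762378503362648273919774541869690518399838312334014814806056093301691167652734390913078017438993579462829964862589958071955031430042871998242759445929550565779209136962890625
Sum of its 202 digits: 964.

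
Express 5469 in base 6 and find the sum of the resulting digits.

5469 in base 6 is 41153.
Digit sum: 4+1+1+5+3 = 14.

14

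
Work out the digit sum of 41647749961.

4+1+6+4+7+7+4+9+9+6+1 = 58

58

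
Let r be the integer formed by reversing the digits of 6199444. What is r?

4449916

Reversing 6199444 gives 4449916.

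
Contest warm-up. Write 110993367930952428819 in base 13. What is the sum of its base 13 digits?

111

110993367930952428819 in base 13 is CAA58A504B92A36411.
Digit sum: 12+10+10+5+8+10+5+0+4+11+9+2+10+3+6+4+1+1 = 111.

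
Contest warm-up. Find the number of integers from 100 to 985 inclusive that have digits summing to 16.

66

The integers in [100, 985] that have digits summing to 16: 169, 178, 187, 196, 259, 268, …, 961, 970.
66 qualify.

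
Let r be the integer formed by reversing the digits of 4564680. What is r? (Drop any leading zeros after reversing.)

Reversing 4564680 gives 864654.

864654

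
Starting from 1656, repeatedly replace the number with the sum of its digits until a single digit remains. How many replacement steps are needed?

1656 → 18 → 9 (2 steps)

2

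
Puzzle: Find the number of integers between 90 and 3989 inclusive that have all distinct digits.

2169

The integers in [90, 3989] that have all distinct digits: 90, 91, 92, 93, 94, 95, …, 3986, 3987.
2169 qualify.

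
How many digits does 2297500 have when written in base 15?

6

2297500 in base 15 is 305B1A, which has 6 digits.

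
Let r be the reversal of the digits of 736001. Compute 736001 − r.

Reverse of 736001 is 100637.
736001 − 100637 = 635364

635364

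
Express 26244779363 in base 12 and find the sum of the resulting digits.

44

26244779363 in base 12 is 51053A702B.
Digit sum: 5+1+0+5+3+10+7+0+2+11 = 44.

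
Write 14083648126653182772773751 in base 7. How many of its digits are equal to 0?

4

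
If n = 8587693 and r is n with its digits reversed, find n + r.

Reverse of 8587693 is 3967858.
8587693 + 3967858 = 12555551

12555551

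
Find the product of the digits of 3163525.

3×1×6×3×5×2×5 = 2700

2700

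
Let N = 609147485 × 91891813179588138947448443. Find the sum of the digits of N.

187

609147485 × 91891813179588138947448443 = 55975666890435968175668766220615855
Sum of its 35 digits: 187.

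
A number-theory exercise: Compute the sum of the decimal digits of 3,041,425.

19

3+0+4+1+4+2+5 = 19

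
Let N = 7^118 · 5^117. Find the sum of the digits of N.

7^118 · 5^117 = 31699997575116700885832441284006662647195704257130761774597876531437790075363285742771599508769387766746862988779663589094265081845066235545667343576070607014116831123828887939453125
Sum of its 182 digits: 884.

884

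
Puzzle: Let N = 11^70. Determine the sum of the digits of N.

11^70 = 7897469567994392174328988784504809847540729881935024059662581894710332201
Sum of its 73 digits: 367.

367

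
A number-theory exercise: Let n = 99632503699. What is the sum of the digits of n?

61

9+9+6+3+2+5+0+3+6+9+9 = 61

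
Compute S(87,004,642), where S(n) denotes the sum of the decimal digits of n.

8+7+0+0+4+6+4+2 = 31

31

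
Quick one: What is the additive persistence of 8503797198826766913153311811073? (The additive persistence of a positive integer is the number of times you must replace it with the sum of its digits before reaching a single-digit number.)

3

8503797198826766913153311811073 → 139 → 13 → 4 (3 steps)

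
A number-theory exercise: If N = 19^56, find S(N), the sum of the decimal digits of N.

19^56 = 407569478172909828847318650548420153417875032325531352984650263038054881
Sum of its 72 digits: 316.

316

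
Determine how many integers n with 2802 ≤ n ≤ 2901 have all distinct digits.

56

The integers in [2802, 2901] that have all distinct digits: 2803, 2804, 2805, 2806, 2807, 2809, …, 2897, 2901.
56 qualify.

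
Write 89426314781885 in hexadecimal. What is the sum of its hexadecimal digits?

95

89426314781885 in base 16 is 51552FB9E4BD.
Digit sum: 5+1+5+5+2+15+11+9+14+4+11+13 = 95.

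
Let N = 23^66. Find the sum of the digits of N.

23^66 = 748233549237974650065756844797564034410647793858453279309526582999549343822862485852214289
Sum of its 90 digits: 451.

451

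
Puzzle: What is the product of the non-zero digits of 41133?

4×1×1×3×3 = 36

36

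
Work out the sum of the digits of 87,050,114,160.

33

8+7+0+5+0+1+1+4+1+6+0 = 33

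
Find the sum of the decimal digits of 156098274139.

1+5+6+0+9+8+2+7+4+1+3+9 = 55

55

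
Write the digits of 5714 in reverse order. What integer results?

4175

Reversing 5714 gives 4175.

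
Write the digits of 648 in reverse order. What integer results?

Reversing 648 gives 846.

846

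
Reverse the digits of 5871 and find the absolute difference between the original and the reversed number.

4086

Reverse of 5871 is 1785.
|5871 − 1785| = 4086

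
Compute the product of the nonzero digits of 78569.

15120

7×8×5×6×9 = 15120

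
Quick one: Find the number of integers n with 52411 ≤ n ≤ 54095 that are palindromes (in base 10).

The integers in [52411, 54095] that are palindromes (in base 10): 52425, 52525, 52625, 52725, 52825, 52925, …, 53935, 54045.
17 qualify.

17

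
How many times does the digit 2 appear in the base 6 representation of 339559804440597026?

6

339559804440597026 in base 6 is 23251235232400533050402.
The digit 2 appears 6 times.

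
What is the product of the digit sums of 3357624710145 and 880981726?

S(3357624710145) = 3+3+5+7+6+2+4+7+1+0+1+4+5 = 48.
S(880981726) = 8+8+0+9+8+1+7+2+6 = 49.
48 · 49 = 2352.

2352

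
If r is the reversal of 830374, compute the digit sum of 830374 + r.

14

Reversal of 830374 is 473038; 830374 + 473038 = 1303412.
Digit sum of 1303412: 1+3+0+3+4+1+2 = 14.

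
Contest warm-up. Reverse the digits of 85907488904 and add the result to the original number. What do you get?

126895959862

Reverse of 85907488904 is 40988470958.
85907488904 + 40988470958 = 126895959862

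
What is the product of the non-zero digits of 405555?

2500

4×5×5×5×5 = 2500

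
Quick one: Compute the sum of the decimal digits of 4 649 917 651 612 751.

4+6+4+9+9+1+7+6+5+1+6+1+2+7+5+1 = 74

74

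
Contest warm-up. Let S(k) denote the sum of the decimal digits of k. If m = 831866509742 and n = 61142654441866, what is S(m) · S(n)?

S(831866509742) = 8+3+1+8+6+6+5+0+9+7+4+2 = 59.
S(61142654441866) = 6+1+1+4+2+6+5+4+4+4+1+8+6+6 = 58.
59 · 58 = 3422.

3422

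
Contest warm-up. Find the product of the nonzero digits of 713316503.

5670

7×1×3×3×1×6×5×3 = 5670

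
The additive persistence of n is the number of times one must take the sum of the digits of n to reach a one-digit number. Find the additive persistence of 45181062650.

45181062650 → 38 → 11 → 2 (3 steps)

3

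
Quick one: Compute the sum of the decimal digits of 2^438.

2^438 = 709803441694928604052074031140629428079727891296209043243642772637343054798240159498233447962659731992932150006119314388217384402944
Sum of its 132 digits: 568.

568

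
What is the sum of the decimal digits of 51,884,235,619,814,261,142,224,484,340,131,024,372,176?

5+1+8+8+4+2+3+5+6+1+9+8+1+4+2+6+1+1+4+2+2+2+4+4+8+4+3+4+0+1+3+1+0+2+4+3+7+2+1+7+6 = 149

149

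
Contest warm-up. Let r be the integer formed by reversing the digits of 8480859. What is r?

Reversing 8480859 gives 9580848.

9580848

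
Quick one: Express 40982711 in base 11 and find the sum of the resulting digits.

40982711 in base 11 is 21151A10.
Digit sum: 2+1+1+5+1+10+1+0 = 21.

21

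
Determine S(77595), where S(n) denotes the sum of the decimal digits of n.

33

7+7+5+9+5 = 33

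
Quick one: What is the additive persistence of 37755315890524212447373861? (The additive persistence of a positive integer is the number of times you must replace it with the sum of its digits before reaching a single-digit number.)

37755315890524212447373861 → 112 → 4 (2 steps)

2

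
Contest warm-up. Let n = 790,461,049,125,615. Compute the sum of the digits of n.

60

7+9+0+4+6+1+0+4+9+1+2+5+6+1+5 = 60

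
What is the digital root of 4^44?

The digital root of n equals n mod 9 (or 9 when 9 | n), so we need 4^44 mod 9.
4^44 ≡ 7 (mod 9), so the digital root is 7.

7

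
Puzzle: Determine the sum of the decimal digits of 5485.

5+4+8+5 = 22

22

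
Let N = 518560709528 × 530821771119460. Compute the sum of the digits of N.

119

518560709528 × 530821771119460 = 275263314264616796448214880
Sum of its 27 digits: 119.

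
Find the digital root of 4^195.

1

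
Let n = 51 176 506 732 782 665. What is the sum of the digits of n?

77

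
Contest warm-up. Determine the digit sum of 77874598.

55

7+7+8+7+4+5+9+8 = 55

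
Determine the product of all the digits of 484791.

4×8×4×7×9×1 = 8064

8064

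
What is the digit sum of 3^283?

3^283 = 1060022504839090035772419052793733239801344339524625166157488821493658771187233801104929735574895792784855664465887301402999721572023227
Sum of its 136 digits: 603.

603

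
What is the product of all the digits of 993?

9×9×3 = 243

243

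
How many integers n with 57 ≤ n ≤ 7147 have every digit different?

The integers in [57, 7147] that have every digit different: 57, 58, 59, 60, 61, 62, …, 7145, 7146.
3793 qualify.

3793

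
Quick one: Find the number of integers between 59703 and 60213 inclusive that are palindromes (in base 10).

6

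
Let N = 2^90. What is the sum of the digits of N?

118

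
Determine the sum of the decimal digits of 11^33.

11^33 = 23225154419887808141001767796309131
Sum of its 35 digits: 143.

143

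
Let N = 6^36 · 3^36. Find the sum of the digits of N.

234

6^36 · 3^36 = 1548139828427760582529495524831238344488779776
Sum of its 46 digits: 234.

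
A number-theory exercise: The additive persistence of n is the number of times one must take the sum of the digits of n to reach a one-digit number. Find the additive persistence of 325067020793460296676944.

325067020793460296676944 → 107 → 8 (2 steps)

2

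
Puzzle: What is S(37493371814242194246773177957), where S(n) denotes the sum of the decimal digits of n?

137

3+7+4+9+3+3+7+1+8+1+4+2+4+2+1+9+4+2+4+6+7+7+3+1+7+7+9+5+7 = 137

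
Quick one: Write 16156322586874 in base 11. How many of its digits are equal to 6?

2

16156322586874 in base 11 is 51699489A6728.
The digit 6 appears 2 times.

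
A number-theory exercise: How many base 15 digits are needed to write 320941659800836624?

15

320941659800836624 in base 15 is AED91E15A7EDC34, which has 15 digits.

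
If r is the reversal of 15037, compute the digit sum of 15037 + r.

32

Reversal of 15037 is 73051; 15037 + 73051 = 88088.
Digit sum of 88088: 8+8+0+8+8 = 32.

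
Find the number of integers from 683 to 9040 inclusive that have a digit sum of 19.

The integers in [683, 9040] that have a digit sum of 19: 685, 694, 739, 748, 757, 766, …, 9028, 9037.
581 qualify.

581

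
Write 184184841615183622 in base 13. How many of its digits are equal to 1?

184184841615183622 in base 13 is 37A176A065717075.
The digit 1 appears 2 times.

2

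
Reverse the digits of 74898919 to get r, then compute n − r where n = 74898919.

-17090928

Reverse of 74898919 is 91989847.
74898919 − 91989847 = -17090928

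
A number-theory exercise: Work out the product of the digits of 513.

15

5×1×3 = 15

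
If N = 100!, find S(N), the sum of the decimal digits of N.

648

100! = 93326215443944152681699238856266700490715968264381621468592963895217599993229915608941463976156518286253697920827223758251185210916864000000000000000000000000
Sum of its 158 digits: 648.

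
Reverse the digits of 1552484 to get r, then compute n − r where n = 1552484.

-3290067

Reverse of 1552484 is 4842551.
1552484 − 4842551 = -3290067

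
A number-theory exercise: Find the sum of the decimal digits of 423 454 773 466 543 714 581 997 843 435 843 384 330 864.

4+2+3+4+5+4+7+7+3+4+6+6+5+4+3+7+1+4+5+8+1+9+9+7+8+4+3+4+3+5+8+4+3+3+8+4+3+3+0+8+6+4 = 199

199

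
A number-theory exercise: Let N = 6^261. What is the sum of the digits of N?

864

6^261 = 125163111255747886317792276191977116409260479223094170048915291914343023104749952295371250116300841913414564781305785682040483828268455530041544035533546076086266967450366780989960924059753713407734317056
Sum of its 204 digits: 864.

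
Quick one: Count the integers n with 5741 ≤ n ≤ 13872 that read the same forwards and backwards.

82

The integers in [5741, 13872] that read the same forwards and backwards: 5775, 5885, 5995, 6006, 6116, 6226, …, 13731, 13831.
82 qualify.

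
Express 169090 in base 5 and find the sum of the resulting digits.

169090 in base 5 is 20402330.
Digit sum: 2+0+4+0+2+3+3+0 = 14.

14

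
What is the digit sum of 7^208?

745

7^208 = 60310415843607297556906127501101179202939317973209913173114227506585777059173154453291212672812116786493512836191527244496953596108447510165042656351114841698694541678037884801
Sum of its 176 digits: 745.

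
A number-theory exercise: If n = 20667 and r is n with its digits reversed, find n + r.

Reverse of 20667 is 76602.
20667 + 76602 = 97269

97269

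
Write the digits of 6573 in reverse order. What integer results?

3756

Reversing 6573 gives 3756.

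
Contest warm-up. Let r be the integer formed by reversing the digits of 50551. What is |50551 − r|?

35046

Reverse of 50551 is 15505.
|50551 − 15505| = 35046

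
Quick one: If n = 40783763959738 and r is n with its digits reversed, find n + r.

124579700698442

Reverse of 40783763959738 is 83795936738704.
40783763959738 + 83795936738704 = 124579700698442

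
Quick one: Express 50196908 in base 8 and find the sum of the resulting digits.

50196908 in base 8 is 277370654.
Digit sum: 2+7+7+3+7+0+6+5+4 = 41.

41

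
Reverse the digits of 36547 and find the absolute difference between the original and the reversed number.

Reverse of 36547 is 74563.
|36547 − 74563| = 38016

38016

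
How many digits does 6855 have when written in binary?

6855 in base 2 is 1101011000111, which has 13 digits.

13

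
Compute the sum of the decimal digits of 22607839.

37

2+2+6+0+7+8+3+9 = 37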